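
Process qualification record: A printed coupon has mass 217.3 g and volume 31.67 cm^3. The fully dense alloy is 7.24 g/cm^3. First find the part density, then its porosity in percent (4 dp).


rho_part = 217.3 / 31.67 = 6.86138301 g/cm^3
Porosity = (1 - 6.86138301/7.24)*100 = 5.2295 %


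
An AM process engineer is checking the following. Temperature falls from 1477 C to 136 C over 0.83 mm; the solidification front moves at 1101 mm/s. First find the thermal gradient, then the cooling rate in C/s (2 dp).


G = (1477-136)/0.83 = 1615.6626506 C/mm
CR = 1615.6626506 * 1101 = 1778844.58 C/s


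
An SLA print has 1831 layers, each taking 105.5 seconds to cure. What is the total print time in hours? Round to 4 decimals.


t = 1831 * 105.5 / 3600 = 53.6585 hrs


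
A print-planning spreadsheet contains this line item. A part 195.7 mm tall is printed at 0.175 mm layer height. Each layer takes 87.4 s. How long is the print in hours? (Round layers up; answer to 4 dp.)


Layers = ceil(195.7/0.175) = 1119
t = 1119 * 87.4 / 3600 = 27.1668 hrs


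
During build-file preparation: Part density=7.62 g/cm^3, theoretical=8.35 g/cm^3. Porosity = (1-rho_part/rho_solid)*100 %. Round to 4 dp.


Porosity = (1-7.62/8.35)*100 = 8.7425 %


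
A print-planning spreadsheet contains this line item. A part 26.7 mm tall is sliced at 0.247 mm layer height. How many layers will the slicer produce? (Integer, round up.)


Layers = ceil(26.7/0.247) = 109


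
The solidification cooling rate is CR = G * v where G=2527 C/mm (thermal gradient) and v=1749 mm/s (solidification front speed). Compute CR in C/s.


CR = 2527 * 1749 = 4419723 C/s


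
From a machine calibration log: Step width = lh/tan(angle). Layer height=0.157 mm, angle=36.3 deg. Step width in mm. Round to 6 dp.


step = 0.157 / tan(36.3) = 0.21373 mm


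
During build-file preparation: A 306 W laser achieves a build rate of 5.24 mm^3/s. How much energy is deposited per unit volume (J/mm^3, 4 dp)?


SE = 306 / 5.24 = 58.3969 J/mm^3


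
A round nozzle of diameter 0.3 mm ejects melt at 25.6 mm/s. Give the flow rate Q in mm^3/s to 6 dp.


A = pi*(0.3/2)^2 = 0.07068583 mm^2
Q = 0.07068583 * 25.6 = 1.809557 mm^3/s


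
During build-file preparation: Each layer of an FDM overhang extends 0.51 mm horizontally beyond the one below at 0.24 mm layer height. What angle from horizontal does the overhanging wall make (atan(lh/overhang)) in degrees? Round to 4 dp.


angle = atan(0.24/0.51) = 25.2011 degrees


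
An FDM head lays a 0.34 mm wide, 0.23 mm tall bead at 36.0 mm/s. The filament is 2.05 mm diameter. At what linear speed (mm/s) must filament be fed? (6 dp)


Q = 0.34 * 0.23 * 36.0 = 2.8152 mm^3/s
A_fil = pi*(2.05/2)^2 = 3.30063578 mm^2
v_feed = 2.8152 / 3.30063578 = 0.852927 mm/s


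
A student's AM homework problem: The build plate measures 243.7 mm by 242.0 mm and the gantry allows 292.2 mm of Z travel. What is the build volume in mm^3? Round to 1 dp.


V = 243.7 * 242.0 * 292.2 = 17232611.9 mm^3


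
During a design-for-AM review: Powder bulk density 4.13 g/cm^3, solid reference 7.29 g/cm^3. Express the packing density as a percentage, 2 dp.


Packing = (4.13/7.29)*100 = 56.65 %


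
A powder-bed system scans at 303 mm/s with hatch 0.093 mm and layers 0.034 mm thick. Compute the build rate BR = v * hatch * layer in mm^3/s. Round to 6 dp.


Rate = 303 * 0.093 * 0.034 = 0.958086 mm^3/s


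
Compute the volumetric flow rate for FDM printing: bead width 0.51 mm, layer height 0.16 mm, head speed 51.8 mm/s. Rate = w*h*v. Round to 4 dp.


Rate = 0.51 * 0.16 * 51.8 = 4.2269 mm^3/s


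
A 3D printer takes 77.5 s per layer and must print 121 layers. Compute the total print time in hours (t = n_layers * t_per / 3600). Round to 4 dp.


t = 121 * 77.5 / 3600 = 2.6049 hrs


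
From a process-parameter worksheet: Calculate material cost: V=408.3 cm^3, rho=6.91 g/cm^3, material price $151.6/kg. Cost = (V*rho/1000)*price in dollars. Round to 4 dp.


Mass = 408.3*6.91/1000 = 2.821353 kg
Cost = 2.821353 * 151.6 = 427.7171 $


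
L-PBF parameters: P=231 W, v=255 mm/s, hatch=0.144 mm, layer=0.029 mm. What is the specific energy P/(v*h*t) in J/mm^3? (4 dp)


Build rate = 255 * 0.144 * 0.029 = 1.06488 mm^3/s
SE = 231 / 1.06488 = 216.9259 J/mm^3


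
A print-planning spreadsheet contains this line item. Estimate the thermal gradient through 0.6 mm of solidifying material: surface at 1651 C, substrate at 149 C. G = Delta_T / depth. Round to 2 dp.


G = (1651-149)/0.6 = 2503.33 C/mm


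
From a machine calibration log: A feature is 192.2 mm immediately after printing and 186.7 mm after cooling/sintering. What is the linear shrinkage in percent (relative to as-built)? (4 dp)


Shrinkage = ((192.2-186.7)/192.2)*100 = 2.8616 %


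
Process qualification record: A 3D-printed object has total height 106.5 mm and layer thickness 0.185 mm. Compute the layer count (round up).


Layers = ceil(106.5/0.185) = 576


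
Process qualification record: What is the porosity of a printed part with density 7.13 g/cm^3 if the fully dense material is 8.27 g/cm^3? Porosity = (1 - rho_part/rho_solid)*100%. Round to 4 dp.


Porosity = (1-7.13/8.27)*100 = 13.7848 %


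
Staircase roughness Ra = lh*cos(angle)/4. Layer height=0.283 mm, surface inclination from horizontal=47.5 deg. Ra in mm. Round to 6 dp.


Ra = 0.283 * cos(47.5) / 4 = 0.047798 mm


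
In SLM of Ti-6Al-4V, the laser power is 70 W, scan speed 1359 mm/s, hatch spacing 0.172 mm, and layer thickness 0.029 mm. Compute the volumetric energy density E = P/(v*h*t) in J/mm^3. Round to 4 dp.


E = 70 / (1359*0.172*0.029) = 10.3265 J/mm^3


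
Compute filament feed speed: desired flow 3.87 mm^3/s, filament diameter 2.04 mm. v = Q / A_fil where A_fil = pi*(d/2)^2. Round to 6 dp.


A = pi*(2.04/2)^2 = 3.268513
v = 3.87 / 3.268513 = 1.184025 mm/s


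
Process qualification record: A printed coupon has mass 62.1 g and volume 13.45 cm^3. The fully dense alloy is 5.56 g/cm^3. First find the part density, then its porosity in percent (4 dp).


rho_part = 62.1 / 13.45 = 4.61710037 g/cm^3
Porosity = (1 - 4.61710037/5.56)*100 = 16.9586 %


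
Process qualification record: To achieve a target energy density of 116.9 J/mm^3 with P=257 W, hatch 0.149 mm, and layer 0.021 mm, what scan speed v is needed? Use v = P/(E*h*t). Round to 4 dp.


v = 257 / (116.9*0.149*0.021) = 702.6079 mm/s


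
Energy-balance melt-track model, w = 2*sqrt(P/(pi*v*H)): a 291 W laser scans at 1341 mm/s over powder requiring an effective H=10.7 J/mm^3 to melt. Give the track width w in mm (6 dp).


w = 2*sqrt(291/(pi*1341*10.7)) = 0.160692 mm


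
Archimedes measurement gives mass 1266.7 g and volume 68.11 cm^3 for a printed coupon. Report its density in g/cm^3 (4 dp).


rho = 1266.7 / 68.11 = 18.5979 g/cm^3


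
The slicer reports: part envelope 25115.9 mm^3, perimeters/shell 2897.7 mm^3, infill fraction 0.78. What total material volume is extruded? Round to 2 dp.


V_infill = (25115.9 - 2897.7) * 0.78 = 17330.2
V_total = 2897.7 + 17330.2 = 20227.9 mm^3


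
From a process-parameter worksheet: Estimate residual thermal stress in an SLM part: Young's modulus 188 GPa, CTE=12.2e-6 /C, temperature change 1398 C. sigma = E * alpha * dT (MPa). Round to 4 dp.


sigma = 188*1000 * 12.2e-6 * 1398 = 3206.4528 MPa


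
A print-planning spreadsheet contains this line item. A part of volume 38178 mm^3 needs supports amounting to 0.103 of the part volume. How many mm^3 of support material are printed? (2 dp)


V_support = 38178 * 0.103 = 3932.33 mm^3


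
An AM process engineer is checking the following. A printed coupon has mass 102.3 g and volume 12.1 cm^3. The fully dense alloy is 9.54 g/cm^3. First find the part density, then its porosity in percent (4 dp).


rho_part = 102.3 / 12.1 = 8.45454545 g/cm^3
Porosity = (1 - 8.45454545/9.54)*100 = 11.3779 %


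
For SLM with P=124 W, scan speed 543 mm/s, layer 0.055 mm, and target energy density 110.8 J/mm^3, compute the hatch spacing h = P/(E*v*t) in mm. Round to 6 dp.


h = 124 / (110.8*543*0.055) = 0.037473 mm


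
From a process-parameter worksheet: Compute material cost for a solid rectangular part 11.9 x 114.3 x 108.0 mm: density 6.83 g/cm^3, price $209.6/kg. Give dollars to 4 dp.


V = 11.9 * 114.3 * 108.0 = 146898.36 mm^3 = 146.89836 cm^3
Mass = 146.89836 * 6.83 / 1000 = 1.0033158 kg
Cost = 1.0033158 * 209.6 = 210.295 $


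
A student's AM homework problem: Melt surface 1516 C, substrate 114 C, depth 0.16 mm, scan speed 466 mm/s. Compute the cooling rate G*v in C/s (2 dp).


G = (1516-114)/0.16 = 8762.5 C/mm
CR = 8762.5 * 466 = 4083325.0 C/s


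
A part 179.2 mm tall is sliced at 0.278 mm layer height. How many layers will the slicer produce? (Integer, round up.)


Layers = ceil(179.2/0.278) = 645


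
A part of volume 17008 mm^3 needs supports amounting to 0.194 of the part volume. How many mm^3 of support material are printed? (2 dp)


V_support = 17008 * 0.194 = 3299.55 mm^3


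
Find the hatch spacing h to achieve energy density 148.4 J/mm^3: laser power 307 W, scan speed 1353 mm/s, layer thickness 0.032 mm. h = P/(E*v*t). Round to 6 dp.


h = 307 / (148.4*1353*0.032) = 0.047781 mm


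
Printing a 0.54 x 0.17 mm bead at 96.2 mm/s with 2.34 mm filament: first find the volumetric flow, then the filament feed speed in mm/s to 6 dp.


Q = 0.54 * 0.17 * 96.2 = 8.83116 mm^3/s
A_fil = pi*(2.34/2)^2 = 4.30052618 mm^2
v_feed = 8.83116 / 4.30052618 = 2.053507 mm/s


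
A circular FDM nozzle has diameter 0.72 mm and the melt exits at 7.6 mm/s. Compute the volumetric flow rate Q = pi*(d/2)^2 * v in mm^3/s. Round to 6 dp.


A = pi*(0.72/2)^2 = 0.40715041 mm^2
Q = 0.40715041 * 7.6 = 3.094343 mm^3/s


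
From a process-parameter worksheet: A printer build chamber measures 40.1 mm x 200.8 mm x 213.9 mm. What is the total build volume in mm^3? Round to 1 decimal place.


V = 40.1 * 200.8 * 213.9 = 1722339.9 mm^3


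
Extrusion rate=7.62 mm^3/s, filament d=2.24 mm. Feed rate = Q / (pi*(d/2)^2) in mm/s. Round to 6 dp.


A = pi*(2.24/2)^2 = 3.940814
v = 7.62 / 3.940814 = 1.933611 mm/s


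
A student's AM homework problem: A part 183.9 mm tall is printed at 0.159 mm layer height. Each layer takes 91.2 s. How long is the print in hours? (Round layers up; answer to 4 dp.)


Layers = ceil(183.9/0.159) = 1157
t = 1157 * 91.2 / 3600 = 29.3107 hrs


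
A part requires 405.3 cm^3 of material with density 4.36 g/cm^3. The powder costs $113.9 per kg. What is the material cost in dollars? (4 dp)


Mass = 405.3*4.36/1000 = 1.767108 kg
Cost = 1.767108 * 113.9 = 201.2736 $


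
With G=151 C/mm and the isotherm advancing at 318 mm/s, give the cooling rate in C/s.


CR = 151 * 318 = 48018 C/s


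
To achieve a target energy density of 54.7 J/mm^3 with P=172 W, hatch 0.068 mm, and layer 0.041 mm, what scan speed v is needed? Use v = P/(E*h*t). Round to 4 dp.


v = 172 / (54.7*0.068*0.041) = 1127.8422 mm/s


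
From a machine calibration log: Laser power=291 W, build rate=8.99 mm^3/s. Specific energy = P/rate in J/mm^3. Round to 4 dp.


SE = 291 / 8.99 = 32.3693 J/mm^3


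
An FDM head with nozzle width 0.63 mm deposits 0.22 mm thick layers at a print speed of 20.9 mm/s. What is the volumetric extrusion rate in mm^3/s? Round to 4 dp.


Rate = 0.63 * 0.22 * 20.9 = 2.8967 mm^3/s


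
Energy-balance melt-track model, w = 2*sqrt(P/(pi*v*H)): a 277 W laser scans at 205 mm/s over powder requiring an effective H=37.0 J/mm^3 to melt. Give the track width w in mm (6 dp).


w = 2*sqrt(277/(pi*205*37.0)) = 0.215634 mm


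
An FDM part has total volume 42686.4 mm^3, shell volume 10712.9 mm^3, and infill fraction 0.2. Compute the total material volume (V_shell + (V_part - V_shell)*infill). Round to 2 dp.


V_infill = (42686.4 - 10712.9) * 0.2 = 6394.7
V_total = 10712.9 + 6394.7 = 17107.6 mm^3


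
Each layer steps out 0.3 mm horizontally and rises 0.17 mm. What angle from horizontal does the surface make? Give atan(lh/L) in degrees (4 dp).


angle = atan(0.17/0.3) = 29.5388 degrees


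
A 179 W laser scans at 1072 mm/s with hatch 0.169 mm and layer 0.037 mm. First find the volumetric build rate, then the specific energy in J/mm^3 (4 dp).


Build rate = 1072 * 0.169 * 0.037 = 6.703216 mm^3/s
SE = 179 / 6.703216 = 26.7036 J/mm^3


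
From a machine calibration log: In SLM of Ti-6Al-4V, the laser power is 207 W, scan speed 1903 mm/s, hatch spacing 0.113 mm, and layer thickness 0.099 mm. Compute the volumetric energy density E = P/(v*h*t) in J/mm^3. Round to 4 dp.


E = 207 / (1903*0.113*0.099) = 9.7234 J/mm^3


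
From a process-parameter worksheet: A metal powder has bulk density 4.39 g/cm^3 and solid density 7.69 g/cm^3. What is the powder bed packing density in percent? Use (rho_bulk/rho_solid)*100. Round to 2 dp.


Packing = (4.39/7.69)*100 = 57.09 %


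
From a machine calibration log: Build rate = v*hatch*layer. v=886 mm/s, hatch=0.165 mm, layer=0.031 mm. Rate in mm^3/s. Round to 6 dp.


Rate = 886 * 0.165 * 0.031 = 4.53189 mm^3/s


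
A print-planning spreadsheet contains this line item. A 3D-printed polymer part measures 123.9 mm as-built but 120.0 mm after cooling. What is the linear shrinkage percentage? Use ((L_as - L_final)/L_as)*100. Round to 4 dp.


Shrinkage = ((123.9-120.0)/123.9)*100 = 3.1477 %


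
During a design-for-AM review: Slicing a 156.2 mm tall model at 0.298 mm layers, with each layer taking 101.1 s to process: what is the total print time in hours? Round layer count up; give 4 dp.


Layers = ceil(156.2/0.298) = 525
t = 525 * 101.1 / 3600 = 14.7438 hrs


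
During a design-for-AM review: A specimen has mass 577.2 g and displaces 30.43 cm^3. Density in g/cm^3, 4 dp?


rho = 577.2 / 30.43 = 18.9681 g/cm^3


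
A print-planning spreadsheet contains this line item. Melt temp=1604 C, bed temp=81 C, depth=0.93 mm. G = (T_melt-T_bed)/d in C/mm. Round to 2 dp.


G = (1604-81)/0.93 = 1637.63 C/mm


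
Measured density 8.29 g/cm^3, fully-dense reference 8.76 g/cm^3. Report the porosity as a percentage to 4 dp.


Porosity = (1-8.29/8.76)*100 = 5.3653 %


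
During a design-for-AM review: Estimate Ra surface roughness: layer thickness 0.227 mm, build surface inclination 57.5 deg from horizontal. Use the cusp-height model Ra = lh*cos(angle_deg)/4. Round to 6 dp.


Ra = 0.227 * cos(57.5) / 4 = 0.030492 mm


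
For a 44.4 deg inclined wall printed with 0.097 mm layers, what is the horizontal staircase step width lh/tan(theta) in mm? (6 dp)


step = 0.097 / tan(44.4) = 0.099053 mm


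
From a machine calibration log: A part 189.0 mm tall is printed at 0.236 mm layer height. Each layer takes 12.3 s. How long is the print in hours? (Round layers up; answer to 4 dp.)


Layers = ceil(189.0/0.236) = 801
t = 801 * 12.3 / 3600 = 2.7368 hrs


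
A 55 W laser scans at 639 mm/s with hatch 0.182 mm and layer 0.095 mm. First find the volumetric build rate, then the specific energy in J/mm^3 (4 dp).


Build rate = 639 * 0.182 * 0.095 = 11.04831 mm^3/s
SE = 55 / 11.04831 = 4.9781 J/mm^3


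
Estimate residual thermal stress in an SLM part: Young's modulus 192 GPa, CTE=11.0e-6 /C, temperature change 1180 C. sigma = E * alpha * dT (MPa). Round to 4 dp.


sigma = 192*1000 * 11.0e-6 * 1180 = 2492.16 MPa


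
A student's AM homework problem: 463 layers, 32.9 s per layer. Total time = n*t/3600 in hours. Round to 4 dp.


t = 463 * 32.9 / 3600 = 4.2313 hrs


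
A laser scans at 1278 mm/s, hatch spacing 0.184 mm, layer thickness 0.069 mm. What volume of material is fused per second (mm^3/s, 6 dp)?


Rate = 1278 * 0.184 * 0.069 = 16.225488 mm^3/s


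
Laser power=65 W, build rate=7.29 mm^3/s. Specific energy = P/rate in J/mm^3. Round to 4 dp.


SE = 65 / 7.29 = 8.9163 J/mm^3


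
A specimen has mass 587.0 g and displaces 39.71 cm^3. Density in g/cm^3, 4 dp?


rho = 587.0 / 39.71 = 14.7822 g/cm^3


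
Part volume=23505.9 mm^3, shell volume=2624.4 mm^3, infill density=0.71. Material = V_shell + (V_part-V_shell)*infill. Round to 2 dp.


V_infill = (23505.9 - 2624.4) * 0.71 = 14825.87
V_total = 2624.4 + 14825.87 = 17450.27 mm^3


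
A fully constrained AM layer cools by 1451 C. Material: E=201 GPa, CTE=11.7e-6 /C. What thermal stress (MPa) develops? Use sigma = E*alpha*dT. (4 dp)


sigma = 201*1000 * 11.7e-6 * 1451 = 3412.3167 MPa


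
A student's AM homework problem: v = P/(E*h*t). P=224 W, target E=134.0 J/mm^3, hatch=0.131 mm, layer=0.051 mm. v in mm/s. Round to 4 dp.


v = 224 / (134.0*0.131*0.051) = 250.2083 mm/s


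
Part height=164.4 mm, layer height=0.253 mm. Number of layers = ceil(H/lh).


Layers = ceil(164.4/0.253) = 650


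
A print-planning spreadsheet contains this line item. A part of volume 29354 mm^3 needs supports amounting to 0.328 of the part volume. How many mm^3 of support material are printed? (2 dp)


V_support = 29354 * 0.328 = 9628.11 mm^3


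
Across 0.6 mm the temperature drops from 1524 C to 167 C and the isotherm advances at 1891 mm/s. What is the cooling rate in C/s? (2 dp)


G = (1524-167)/0.6 = 2261.66666667 C/mm
CR = 2261.66666667 * 1891 = 4276811.67 C/s


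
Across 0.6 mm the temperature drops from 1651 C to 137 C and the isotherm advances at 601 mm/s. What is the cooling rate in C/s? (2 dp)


G = (1651-137)/0.6 = 2523.33333333 C/mm
CR = 2523.33333333 * 601 = 1516523.33 C/s


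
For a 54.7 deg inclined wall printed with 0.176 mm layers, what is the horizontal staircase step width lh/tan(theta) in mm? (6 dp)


step = 0.176 / tan(54.7) = 0.124615 mm


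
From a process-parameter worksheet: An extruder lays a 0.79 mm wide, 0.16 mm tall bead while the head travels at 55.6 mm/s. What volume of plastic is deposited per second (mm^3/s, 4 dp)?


Rate = 0.79 * 0.16 * 55.6 = 7.0278 mm^3/s


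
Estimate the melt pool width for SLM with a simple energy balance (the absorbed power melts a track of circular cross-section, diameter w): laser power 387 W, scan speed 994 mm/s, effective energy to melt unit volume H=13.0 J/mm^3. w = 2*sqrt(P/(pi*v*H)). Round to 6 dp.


w = 2*sqrt(387/(pi*994*13.0)) = 0.195275 mm


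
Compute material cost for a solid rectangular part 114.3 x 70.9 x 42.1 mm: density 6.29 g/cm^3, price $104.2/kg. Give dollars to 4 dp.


V = 114.3 * 70.9 * 42.1 = 341172.927 mm^3 = 341.172927 cm^3
Mass = 341.172927 * 6.29 / 1000 = 2.14597771 kg
Cost = 2.14597771 * 104.2 = 223.6109 $


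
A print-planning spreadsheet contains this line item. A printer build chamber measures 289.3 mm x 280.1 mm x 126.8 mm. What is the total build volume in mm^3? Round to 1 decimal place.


V = 289.3 * 280.1 * 126.8 = 10274975.5 mm^3


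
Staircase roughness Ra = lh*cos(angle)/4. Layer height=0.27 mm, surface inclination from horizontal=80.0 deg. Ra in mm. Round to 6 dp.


Ra = 0.27 * cos(80.0) / 4 = 0.011721 mm


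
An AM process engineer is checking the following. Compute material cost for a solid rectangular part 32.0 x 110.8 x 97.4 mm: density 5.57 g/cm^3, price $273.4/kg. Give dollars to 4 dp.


V = 32.0 * 110.8 * 97.4 = 345341.44 mm^3 = 345.34144 cm^3
Mass = 345.34144 * 5.57 / 1000 = 1.92355182 kg
Cost = 1.92355182 * 273.4 = 525.8991 $


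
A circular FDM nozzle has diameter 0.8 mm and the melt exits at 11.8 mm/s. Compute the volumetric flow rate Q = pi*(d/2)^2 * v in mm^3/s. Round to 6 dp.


A = pi*(0.8/2)^2 = 0.50265482 mm^2
Q = 0.50265482 * 11.8 = 5.931327 mm^3/s


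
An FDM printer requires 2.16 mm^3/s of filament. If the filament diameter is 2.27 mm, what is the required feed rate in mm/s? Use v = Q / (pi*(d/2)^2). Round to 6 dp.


A = pi*(2.27/2)^2 = 4.047078
v = 2.16 / 4.047078 = 0.533718 mm/s


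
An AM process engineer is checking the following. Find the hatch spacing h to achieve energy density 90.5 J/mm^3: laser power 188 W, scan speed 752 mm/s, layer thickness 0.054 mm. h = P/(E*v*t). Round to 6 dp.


h = 188 / (90.5*752*0.054) = 0.051156 mm


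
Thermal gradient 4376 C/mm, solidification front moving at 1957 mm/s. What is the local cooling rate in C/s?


CR = 4376 * 1957 = 8563832 C/s


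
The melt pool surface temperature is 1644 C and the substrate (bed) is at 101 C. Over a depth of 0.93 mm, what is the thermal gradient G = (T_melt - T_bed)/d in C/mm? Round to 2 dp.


G = (1644-101)/0.93 = 1659.14 C/mm


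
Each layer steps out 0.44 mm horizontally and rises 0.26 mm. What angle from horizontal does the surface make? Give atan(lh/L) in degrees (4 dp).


angle = atan(0.26/0.44) = 30.5792 degrees


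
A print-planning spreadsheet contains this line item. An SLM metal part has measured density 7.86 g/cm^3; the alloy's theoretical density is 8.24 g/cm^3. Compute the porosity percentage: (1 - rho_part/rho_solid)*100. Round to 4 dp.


Porosity = (1-7.86/8.24)*100 = 4.6117 %


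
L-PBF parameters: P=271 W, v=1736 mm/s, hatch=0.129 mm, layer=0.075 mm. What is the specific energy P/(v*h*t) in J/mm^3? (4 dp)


Build rate = 1736 * 0.129 * 0.075 = 16.7958 mm^3/s
SE = 271 / 16.7958 = 16.135 J/mm^3


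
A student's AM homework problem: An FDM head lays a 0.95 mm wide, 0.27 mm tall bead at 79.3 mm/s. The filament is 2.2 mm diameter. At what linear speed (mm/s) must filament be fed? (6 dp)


Q = 0.95 * 0.27 * 79.3 = 20.34045 mm^3/s
A_fil = pi*(2.2/2)^2 = 3.80132711 mm^2
v_feed = 20.34045 / 3.80132711 = 5.350881 mm/s


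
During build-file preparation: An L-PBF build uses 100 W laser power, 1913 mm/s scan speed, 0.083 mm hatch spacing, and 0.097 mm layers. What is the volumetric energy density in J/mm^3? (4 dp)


E = 100 / (1913*0.083*0.097) = 6.4928 J/mm^3


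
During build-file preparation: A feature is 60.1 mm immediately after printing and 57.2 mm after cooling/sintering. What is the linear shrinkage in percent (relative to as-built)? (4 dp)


Shrinkage = ((60.1-57.2)/60.1)*100 = 4.8253 %


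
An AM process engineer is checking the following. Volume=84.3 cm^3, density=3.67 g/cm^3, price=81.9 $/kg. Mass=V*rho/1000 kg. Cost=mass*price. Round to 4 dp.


Mass = 84.3*3.67/1000 = 0.309381 kg
Cost = 0.309381 * 81.9 = 25.3383 $


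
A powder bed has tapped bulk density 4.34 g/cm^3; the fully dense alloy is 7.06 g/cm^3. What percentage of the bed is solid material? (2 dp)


Packing = (4.34/7.06)*100 = 61.47 %


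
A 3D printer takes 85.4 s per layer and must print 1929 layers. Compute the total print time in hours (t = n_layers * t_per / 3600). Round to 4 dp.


t = 1929 * 85.4 / 3600 = 45.7602 hrs


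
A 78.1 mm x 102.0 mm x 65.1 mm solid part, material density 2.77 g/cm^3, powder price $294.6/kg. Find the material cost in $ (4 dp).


V = 78.1 * 102.0 * 65.1 = 518599.62 mm^3 = 518.59962 cm^3
Mass = 518.59962 * 2.77 / 1000 = 1.43652095 kg
Cost = 1.43652095 * 294.6 = 423.1991 $


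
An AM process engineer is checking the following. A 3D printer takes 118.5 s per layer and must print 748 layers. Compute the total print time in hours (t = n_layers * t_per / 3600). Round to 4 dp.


t = 748 * 118.5 / 3600 = 24.6217 hrs


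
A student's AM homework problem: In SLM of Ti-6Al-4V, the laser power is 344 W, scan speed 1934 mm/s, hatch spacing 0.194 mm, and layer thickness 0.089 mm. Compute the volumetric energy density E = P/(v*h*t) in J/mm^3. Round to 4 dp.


E = 344 / (1934*0.194*0.089) = 10.3017 J/mm^3


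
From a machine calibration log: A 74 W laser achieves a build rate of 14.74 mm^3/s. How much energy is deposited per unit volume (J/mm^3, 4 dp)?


SE = 74 / 14.74 = 5.0204 J/mm^3


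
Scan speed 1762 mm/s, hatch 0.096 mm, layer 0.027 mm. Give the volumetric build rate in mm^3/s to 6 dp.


Rate = 1762 * 0.096 * 0.027 = 4.567104 mm^3/s


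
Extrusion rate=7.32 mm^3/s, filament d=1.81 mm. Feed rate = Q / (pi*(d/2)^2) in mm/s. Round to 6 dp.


A = pi*(1.81/2)^2 = 2.573043
v = 7.32 / 2.573043 = 2.844881 mm/s


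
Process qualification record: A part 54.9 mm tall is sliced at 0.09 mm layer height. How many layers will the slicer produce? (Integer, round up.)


Layers = ceil(54.9/0.09) = 610


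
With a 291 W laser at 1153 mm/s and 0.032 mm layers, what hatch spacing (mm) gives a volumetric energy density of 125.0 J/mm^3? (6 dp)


h = 291 / (125.0*1153*0.032) = 0.063096 mm


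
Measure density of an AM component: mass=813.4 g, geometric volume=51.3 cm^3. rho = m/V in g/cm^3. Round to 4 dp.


rho = 813.4 / 51.3 = 15.8558 g/cm^3


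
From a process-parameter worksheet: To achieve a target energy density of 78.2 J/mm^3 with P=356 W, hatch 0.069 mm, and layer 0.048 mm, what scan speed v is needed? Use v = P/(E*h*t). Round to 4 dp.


v = 356 / (78.2*0.069*0.048) = 1374.5259 mm/s


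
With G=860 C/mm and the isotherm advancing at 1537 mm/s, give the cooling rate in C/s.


CR = 860 * 1537 = 1321820 C/s


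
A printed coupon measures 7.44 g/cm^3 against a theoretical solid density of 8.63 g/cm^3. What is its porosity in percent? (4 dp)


Porosity = (1-7.44/8.63)*100 = 13.7891 %


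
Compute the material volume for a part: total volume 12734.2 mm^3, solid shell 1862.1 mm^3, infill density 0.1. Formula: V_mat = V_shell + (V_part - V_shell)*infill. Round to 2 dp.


V_infill = (12734.2 - 1862.1) * 0.1 = 1087.21
V_total = 1862.1 + 1087.21 = 2949.31 mm^3


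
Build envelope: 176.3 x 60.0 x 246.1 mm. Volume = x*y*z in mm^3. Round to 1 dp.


V = 176.3 * 60.0 * 246.1 = 2603245.8 mm^3


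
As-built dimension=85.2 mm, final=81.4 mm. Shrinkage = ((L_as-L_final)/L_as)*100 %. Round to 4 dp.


Shrinkage = ((85.2-81.4)/85.2)*100 = 4.4601 %


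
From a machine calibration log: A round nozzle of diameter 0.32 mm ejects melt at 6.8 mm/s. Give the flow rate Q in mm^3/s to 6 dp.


A = pi*(0.32/2)^2 = 0.08042477 mm^2
Q = 0.08042477 * 6.8 = 0.546888 mm^3/s


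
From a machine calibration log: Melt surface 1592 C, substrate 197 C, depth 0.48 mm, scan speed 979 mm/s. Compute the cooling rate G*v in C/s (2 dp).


G = (1592-197)/0.48 = 2906.25 C/mm
CR = 2906.25 * 979 = 2845218.75 C/s


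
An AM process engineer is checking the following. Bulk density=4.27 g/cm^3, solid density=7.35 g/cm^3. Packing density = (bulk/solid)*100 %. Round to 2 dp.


Packing = (4.27/7.35)*100 = 58.1 %


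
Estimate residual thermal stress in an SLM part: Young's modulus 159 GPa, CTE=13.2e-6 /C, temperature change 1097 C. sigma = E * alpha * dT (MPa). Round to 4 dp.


sigma = 159*1000 * 13.2e-6 * 1097 = 2302.3836 MPa


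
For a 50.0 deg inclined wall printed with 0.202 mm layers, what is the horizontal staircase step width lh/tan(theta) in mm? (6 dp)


step = 0.202 / tan(50.0) = 0.169498 mm


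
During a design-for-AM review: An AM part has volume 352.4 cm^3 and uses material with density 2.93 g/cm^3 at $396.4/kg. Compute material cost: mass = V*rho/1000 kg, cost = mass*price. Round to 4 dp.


Mass = 352.4*2.93/1000 = 1.032532 kg
Cost = 1.032532 * 396.4 = 409.2957 $


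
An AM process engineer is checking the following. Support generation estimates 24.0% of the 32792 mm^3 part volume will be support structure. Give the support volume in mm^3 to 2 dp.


V_support = 32792 * 0.24 = 7870.08 mm^3


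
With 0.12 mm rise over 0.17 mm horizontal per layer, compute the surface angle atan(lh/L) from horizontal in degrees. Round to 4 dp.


angle = atan(0.12/0.17) = 35.2176 degrees


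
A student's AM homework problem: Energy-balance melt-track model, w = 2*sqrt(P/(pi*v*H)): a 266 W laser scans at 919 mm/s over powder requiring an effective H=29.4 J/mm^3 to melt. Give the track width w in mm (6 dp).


w = 2*sqrt(266/(pi*919*29.4)) = 0.11196 mm


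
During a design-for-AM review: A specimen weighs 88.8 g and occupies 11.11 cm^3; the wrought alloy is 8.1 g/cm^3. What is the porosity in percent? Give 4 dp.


rho_part = 88.8 / 11.11 = 7.99279928 g/cm^3
Porosity = (1 - 7.99279928/8.1)*100 = 1.3235 %


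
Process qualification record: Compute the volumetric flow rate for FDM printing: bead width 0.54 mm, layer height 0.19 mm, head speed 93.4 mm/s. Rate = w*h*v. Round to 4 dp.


Rate = 0.54 * 0.19 * 93.4 = 9.5828 mm^3/s


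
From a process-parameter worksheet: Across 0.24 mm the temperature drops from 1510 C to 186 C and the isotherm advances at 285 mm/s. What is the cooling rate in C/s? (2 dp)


G = (1510-186)/0.24 = 5516.66666667 C/mm
CR = 5516.66666667 * 285 = 1572250.0 C/s


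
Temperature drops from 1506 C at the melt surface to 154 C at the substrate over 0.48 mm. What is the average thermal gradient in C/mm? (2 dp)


G = (1506-154)/0.48 = 2816.67 C/mm


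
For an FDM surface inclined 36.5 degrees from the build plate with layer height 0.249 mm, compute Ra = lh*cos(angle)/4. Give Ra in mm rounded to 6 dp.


Ra = 0.249 * cos(36.5) / 4 = 0.05004 mm


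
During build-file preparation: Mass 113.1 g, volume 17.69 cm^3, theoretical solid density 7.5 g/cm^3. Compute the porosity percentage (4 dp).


rho_part = 113.1 / 17.69 = 6.39344262 g/cm^3
Porosity = (1 - 6.39344262/7.5)*100 = 14.7541 %


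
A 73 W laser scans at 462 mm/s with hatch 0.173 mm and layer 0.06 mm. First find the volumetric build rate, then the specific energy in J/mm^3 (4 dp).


Build rate = 462 * 0.173 * 0.06 = 4.79556 mm^3/s
SE = 73 / 4.79556 = 15.2224 J/mm^3


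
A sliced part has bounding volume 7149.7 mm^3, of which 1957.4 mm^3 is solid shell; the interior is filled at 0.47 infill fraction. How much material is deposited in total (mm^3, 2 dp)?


V_infill = (7149.7 - 1957.4) * 0.47 = 2440.38
V_total = 1957.4 + 2440.38 = 4397.78 mm^3


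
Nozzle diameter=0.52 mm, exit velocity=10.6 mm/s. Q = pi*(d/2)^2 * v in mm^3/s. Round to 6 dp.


A = pi*(0.52/2)^2 = 0.21237166 mm^2
Q = 0.21237166 * 10.6 = 2.25114 mm^3/s


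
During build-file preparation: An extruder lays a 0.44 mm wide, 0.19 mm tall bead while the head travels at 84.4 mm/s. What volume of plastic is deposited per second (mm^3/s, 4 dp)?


Rate = 0.44 * 0.19 * 84.4 = 7.0558 mm^3/s


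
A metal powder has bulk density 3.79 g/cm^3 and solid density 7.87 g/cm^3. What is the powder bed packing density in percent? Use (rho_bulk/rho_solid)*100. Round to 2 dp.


Packing = (3.79/7.87)*100 = 48.16 %


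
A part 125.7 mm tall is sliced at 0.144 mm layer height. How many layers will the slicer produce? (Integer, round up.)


Layers = ceil(125.7/0.144) = 873


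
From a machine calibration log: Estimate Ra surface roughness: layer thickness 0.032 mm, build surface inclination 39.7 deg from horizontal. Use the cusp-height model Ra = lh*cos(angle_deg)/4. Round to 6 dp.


Ra = 0.032 * cos(39.7) / 4 = 0.006155 mm


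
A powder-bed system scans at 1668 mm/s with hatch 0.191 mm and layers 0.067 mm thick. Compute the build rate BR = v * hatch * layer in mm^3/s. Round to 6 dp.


Rate = 1668 * 0.191 * 0.067 = 21.345396 mm^3/s


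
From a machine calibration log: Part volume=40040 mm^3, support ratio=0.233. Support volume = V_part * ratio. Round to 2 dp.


V_support = 40040 * 0.233 = 9329.32 mm^3


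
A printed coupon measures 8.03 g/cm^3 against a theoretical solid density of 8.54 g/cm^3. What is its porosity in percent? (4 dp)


Porosity = (1-8.03/8.54)*100 = 5.9719 %


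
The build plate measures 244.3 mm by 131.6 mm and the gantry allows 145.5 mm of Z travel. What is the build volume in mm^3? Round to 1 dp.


V = 244.3 * 131.6 * 145.5 = 4677807.5 mm^3


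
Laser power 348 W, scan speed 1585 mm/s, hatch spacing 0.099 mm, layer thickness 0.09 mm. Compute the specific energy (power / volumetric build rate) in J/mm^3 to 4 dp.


Build rate = 1585 * 0.099 * 0.09 = 14.12235 mm^3/s
SE = 348 / 14.12235 = 24.6418 J/mm^3


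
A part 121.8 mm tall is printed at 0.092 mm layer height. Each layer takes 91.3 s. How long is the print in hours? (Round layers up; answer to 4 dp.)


Layers = ceil(121.8/0.092) = 1324
t = 1324 * 91.3 / 3600 = 33.5781 hrs


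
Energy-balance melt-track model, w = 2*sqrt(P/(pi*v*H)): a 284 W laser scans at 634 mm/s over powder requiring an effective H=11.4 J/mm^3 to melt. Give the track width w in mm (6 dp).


w = 2*sqrt(284/(pi*634*11.4)) = 0.223675 mm


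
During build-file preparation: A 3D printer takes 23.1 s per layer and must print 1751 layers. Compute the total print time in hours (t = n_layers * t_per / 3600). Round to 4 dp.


t = 1751 * 23.1 / 3600 = 11.2356 hrs


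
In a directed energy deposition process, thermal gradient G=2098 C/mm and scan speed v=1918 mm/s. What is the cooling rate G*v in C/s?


CR = 2098 * 1918 = 4023964 C/s


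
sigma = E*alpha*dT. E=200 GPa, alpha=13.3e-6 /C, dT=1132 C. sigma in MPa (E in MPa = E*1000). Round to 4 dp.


sigma = 200*1000 * 13.3e-6 * 1132 = 3011.12 MPa


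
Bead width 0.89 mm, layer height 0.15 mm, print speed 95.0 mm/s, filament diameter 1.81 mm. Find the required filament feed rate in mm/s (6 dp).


Q = 0.89 * 0.15 * 95.0 = 12.6825 mm^3/s
A_fil = pi*(1.81/2)^2 = 2.57304292 mm^2
v_feed = 12.6825 / 2.57304292 = 4.928989 mm/s


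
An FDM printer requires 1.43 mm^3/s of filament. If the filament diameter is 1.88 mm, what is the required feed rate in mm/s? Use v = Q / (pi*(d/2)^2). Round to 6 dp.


A = pi*(1.88/2)^2 = 2.775911
v = 1.43 / 2.775911 = 0.515146 mm/s


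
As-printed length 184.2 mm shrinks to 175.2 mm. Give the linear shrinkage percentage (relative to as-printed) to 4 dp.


Shrinkage = ((184.2-175.2)/184.2)*100 = 4.886 %


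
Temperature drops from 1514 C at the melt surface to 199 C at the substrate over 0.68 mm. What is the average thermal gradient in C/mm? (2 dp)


G = (1514-199)/0.68 = 1933.82 C/mm


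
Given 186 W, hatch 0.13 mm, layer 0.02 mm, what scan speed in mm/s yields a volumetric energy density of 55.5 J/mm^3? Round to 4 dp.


v = 186 / (55.5*0.13*0.02) = 1288.9813 mm/s


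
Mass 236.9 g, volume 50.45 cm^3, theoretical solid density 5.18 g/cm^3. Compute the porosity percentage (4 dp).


rho_part = 236.9 / 50.45 = 4.69573835 g/cm^3
Porosity = (1 - 4.69573835/5.18)*100 = 9.3487 %


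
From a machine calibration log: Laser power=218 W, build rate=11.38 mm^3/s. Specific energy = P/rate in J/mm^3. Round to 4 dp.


SE = 218 / 11.38 = 19.1564 J/mm^3


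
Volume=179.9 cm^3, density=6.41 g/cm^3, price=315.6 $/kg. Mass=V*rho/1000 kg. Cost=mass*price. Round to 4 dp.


Mass = 179.9*6.41/1000 = 1.153159 kg
Cost = 1.153159 * 315.6 = 363.937 $


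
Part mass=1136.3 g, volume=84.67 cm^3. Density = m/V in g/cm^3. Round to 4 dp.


rho = 1136.3 / 84.67 = 13.4203 g/cm^3


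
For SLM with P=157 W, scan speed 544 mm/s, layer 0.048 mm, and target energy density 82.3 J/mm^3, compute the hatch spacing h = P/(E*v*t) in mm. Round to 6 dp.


h = 157 / (82.3*544*0.048) = 0.073057 mm


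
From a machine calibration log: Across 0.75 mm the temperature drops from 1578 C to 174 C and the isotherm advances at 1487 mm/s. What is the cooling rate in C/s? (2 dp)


G = (1578-174)/0.75 = 1872.0 C/mm
CR = 1872.0 * 1487 = 2783664.0 C/s


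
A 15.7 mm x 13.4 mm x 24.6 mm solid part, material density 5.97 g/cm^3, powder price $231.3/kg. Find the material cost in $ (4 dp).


V = 15.7 * 13.4 * 24.6 = 5175.348 mm^3 = 5.175348 cm^3
Mass = 5.175348 * 5.97 / 1000 = 0.03089683 kg
Cost = 0.03089683 * 231.3 = 7.1464 $


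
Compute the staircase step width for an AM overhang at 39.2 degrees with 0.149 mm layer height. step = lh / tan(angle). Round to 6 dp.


step = 0.149 / tan(39.2) = 0.182692 mm


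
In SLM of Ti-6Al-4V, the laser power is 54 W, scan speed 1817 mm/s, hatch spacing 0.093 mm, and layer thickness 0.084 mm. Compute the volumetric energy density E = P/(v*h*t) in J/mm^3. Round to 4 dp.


E = 54 / (1817*0.093*0.084) = 3.8043 J/mm^3


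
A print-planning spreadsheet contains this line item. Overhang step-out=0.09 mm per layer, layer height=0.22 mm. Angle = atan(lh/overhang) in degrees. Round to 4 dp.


angle = atan(0.22/0.09) = 67.751 degrees


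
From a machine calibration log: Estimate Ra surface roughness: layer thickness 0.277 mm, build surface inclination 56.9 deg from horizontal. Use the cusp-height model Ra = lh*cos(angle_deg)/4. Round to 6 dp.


Ra = 0.277 * cos(56.9) / 4 = 0.037818 mm


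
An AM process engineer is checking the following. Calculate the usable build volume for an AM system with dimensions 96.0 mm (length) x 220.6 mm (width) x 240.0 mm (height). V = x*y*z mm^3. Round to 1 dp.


V = 96.0 * 220.6 * 240.0 = 5082624.0 mm^3


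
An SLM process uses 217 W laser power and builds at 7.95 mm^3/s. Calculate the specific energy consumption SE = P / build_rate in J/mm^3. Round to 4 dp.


SE = 217 / 7.95 = 27.2956 J/mm^3


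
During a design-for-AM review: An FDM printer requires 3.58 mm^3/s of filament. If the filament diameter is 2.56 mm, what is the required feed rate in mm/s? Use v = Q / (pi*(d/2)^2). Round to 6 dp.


A = pi*(2.56/2)^2 = 5.147185
v = 3.58 / 5.147185 = 0.695526 mm/s


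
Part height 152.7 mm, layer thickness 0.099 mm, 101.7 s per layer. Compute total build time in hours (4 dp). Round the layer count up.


Layers = ceil(152.7/0.099) = 1543
t = 1543 * 101.7 / 3600 = 43.5898 hrs


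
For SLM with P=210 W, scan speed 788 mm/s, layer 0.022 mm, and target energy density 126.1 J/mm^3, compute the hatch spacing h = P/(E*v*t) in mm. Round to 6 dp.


h = 210 / (126.1*788*0.022) = 0.096063 mm


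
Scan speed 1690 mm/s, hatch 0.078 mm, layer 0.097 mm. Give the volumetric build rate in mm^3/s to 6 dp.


Rate = 1690 * 0.078 * 0.097 = 12.78654 mm^3/s


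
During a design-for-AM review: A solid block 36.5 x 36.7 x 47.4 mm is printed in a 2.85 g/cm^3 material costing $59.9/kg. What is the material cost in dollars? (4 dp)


V = 36.5 * 36.7 * 47.4 = 63494.67 mm^3 = 63.49467 cm^3
Mass = 63.49467 * 2.85 / 1000 = 0.18095981 kg
Cost = 0.18095981 * 59.9 = 10.8395 $


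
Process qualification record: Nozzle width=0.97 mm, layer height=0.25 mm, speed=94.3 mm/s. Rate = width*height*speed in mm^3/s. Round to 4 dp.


Rate = 0.97 * 0.25 * 94.3 = 22.8678 mm^3/s


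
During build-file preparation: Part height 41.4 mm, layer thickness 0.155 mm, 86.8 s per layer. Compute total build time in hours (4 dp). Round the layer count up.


Layers = ceil(41.4/0.155) = 268
t = 268 * 86.8 / 3600 = 6.4618 hrs


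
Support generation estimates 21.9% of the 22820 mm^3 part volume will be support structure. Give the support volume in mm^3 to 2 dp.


V_support = 22820 * 0.219 = 4997.58 mm^3


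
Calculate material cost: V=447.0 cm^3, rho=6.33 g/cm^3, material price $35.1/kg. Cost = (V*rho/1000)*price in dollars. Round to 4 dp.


Mass = 447.0*6.33/1000 = 2.82951 kg
Cost = 2.82951 * 35.1 = 99.3158 $


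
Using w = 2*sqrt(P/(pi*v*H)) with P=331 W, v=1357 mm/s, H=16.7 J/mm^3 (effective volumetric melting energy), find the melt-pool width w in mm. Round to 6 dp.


w = 2*sqrt(331/(pi*1357*16.7)) = 0.136371 mm


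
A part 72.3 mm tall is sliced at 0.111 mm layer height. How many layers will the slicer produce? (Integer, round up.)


Layers = ceil(72.3/0.111) = 652


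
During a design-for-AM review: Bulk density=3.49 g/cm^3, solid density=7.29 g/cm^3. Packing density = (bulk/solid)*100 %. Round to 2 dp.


Packing = (3.49/7.29)*100 = 47.87 %


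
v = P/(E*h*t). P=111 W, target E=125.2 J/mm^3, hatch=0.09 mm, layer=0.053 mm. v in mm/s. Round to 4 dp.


v = 111 / (125.2*0.09*0.053) = 185.8661 mm/s


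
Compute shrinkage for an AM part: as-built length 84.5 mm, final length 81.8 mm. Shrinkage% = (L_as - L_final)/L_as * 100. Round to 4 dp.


Shrinkage = ((84.5-81.8)/84.5)*100 = 3.1953 %
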